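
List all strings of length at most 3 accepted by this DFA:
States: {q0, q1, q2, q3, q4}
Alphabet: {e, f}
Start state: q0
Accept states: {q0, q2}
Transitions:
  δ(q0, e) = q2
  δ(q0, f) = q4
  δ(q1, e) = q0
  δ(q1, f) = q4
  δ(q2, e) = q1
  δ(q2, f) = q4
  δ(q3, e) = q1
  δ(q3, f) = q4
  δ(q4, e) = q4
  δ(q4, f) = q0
ε, e, ff, eee, eff, fef, ffe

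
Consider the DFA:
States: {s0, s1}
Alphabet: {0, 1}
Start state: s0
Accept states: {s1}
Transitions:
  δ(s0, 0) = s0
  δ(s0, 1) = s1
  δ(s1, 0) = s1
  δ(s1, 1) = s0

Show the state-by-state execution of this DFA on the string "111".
read '1': s0 → s1
  read '1': s1 → s0
  read '1': s0 → s1
s0 -> s1 -> s0 -> s1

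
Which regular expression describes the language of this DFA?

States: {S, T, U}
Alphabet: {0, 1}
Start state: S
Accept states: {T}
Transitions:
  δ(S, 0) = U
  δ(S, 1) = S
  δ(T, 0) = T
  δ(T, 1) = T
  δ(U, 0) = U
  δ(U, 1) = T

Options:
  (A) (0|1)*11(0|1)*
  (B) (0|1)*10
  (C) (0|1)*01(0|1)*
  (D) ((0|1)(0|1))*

Check each option against the DFA on short strings; one disagreement eliminates an option:
  (A) (0|1)*11(0|1)*: on '01' the DFA goes S → U → T and accepts (T ∈ Accept), but the regex does not match it → eliminate
  (B) (0|1)*10: on '01' the DFA goes S → U → T and accepts (T ∈ Accept), but the regex does not match it → eliminate
  (C) (0|1)*01(0|1)*: agrees with the DFA on every string of length ≤ 6
  (D) ((0|1)(0|1))*: on ε the DFA stays in S and rejects (S ∉ Accept), but the regex matches it → eliminate
Only (C) is consistent with the DFA.
(C) (0|1)*01(0|1)*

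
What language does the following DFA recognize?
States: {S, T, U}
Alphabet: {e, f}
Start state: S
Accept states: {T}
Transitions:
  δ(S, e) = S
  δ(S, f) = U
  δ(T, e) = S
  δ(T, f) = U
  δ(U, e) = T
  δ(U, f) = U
Testing a few strings:
  'e' → reject
  'ff' → reject
  'f' → reject
  'eeee' → reject
State roles: S=no suffix match; T=suffix is fe; U=one trailing f
All strings over {e,f} ending with fe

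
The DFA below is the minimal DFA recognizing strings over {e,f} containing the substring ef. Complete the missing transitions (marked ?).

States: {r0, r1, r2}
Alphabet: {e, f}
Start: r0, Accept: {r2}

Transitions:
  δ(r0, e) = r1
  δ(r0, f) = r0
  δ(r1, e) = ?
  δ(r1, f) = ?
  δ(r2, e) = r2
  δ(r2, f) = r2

From the language and accept set, identify what each state tracks — r0: no e seen yet; r1: seen a e, waiting for f; r2: substring ef seen.
Each missing δ(q, a) is the state matching the new tracked value after reading a.
δ(r1, e) = r1; δ(r1, f) = r2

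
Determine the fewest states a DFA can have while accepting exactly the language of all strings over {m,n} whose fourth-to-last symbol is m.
By Myhill–Nerode, count the distinguishable equivalence classes: 2^4 = 16 classes — the DFA must remember the last 4 symbols read; every pair of distinct length-4 suffixes is distinguishable by some continuation.
16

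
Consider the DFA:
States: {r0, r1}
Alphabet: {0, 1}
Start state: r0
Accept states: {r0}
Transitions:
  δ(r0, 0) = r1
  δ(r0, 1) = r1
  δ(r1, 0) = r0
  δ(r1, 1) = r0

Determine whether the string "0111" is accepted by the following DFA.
Processing string "0111":
  r0 --0--> r1
  r1 --1--> r0
  r0 --1--> r1
  r1 --1--> r0
Final state: r0
Accept states: {r0}
Yes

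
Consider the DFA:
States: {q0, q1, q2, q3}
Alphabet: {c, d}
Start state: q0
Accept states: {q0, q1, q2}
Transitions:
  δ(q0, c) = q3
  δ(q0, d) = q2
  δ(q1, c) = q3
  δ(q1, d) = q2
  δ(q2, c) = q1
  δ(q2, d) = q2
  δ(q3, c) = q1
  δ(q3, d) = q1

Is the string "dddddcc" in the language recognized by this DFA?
Processing string "dddddcc":
  q0 --d--> q2
  q2 --d--> q2
  q2 --d--> q2
  q2 --d--> q2
  q2 --d--> q2
  q2 --c--> q1
  q1 --c--> q3
Final state: q3
Accept states: {q0, q1, q2}
No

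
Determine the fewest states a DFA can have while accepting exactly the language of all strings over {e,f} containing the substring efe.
By Myhill–Nerode, count the distinguishable equivalence classes: 4 classes — one per longest suffix of the input that is a prefix of 'efe' (lengths 0 through 2), plus an absorbing 'already seen efe' class.
4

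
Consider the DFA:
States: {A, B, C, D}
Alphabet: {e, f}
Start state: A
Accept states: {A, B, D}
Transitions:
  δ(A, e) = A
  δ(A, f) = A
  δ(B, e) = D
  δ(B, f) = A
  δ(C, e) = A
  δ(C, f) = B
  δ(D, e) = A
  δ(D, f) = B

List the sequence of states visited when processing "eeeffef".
read 'e': A → A
  read 'e': A → A
  read 'e': A → A
  read 'f': A → A
  read 'f': A → A
  read 'e': A → A
  read 'f': A → A
A -> A -> A -> A -> A -> A -> A -> A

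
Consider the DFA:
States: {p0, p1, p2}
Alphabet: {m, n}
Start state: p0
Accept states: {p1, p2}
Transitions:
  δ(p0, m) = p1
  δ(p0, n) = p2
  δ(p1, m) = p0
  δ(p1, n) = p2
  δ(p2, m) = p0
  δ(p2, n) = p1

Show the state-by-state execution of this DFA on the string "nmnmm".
read 'n': p0 → p2
  read 'm': p2 → p0
  read 'n': p0 → p2
  read 'm': p2 → p0
  read 'm': p0 → p1
p0 -> p2 -> p0 -> p2 -> p0 -> p1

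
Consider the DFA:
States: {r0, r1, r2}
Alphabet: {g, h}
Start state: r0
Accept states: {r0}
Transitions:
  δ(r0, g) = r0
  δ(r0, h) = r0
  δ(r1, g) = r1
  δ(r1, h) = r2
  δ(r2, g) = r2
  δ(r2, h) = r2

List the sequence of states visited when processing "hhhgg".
read 'h': r0 → r0
  read 'h': r0 → r0
  read 'h': r0 → r0
  read 'g': r0 → r0
  read 'g': r0 → r0
r0 -> r0 -> r0 -> r0 -> r0 -> r0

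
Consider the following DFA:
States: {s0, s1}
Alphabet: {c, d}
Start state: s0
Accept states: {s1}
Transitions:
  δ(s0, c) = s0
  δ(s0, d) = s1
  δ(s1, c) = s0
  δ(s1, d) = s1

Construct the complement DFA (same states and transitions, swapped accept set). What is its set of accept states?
Complement accept states = All states \ Original accept states
= {s0, s1} \ {s1}
{s0}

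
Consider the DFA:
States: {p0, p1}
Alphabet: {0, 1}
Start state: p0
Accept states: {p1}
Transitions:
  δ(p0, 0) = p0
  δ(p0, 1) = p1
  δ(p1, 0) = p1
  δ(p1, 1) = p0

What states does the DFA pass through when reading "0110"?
read '0': p0 → p0
  read '1': p0 → p1
  read '1': p1 → p0
  read '0': p0 → p0
p0 -> p0 -> p1 -> p0 -> p0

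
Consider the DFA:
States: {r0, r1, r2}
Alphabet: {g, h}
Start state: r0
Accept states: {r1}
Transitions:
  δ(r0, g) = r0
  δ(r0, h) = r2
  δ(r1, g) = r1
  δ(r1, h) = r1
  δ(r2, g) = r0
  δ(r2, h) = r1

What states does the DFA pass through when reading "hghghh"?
read 'h': r0 → r2
  read 'g': r2 → r0
  read 'h': r0 → r2
  read 'g': r2 → r0
  read 'h': r0 → r2
  read 'h': r2 → r1
r0 -> r2 -> r0 -> r2 -> r0 -> r2 -> r1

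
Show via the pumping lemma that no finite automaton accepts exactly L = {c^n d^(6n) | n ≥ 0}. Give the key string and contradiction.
Assume L is regular with pumping length p. Idea: pumping the c-block breaks the 1:6 ratio.
Choose s = c^p d^(6p) (length 7p ≥ p). By the pumping lemma, s = xyz with |xy| ≤ p, |y| > 0, so y = c^k with k ≥ 1. Then xy²z = c^(p+k) d^(6p). For this to be in L we would need 6p = 6(p+k), i.e. 6k = 0, contradicting k ≥ 1. So xy²z ∉ L.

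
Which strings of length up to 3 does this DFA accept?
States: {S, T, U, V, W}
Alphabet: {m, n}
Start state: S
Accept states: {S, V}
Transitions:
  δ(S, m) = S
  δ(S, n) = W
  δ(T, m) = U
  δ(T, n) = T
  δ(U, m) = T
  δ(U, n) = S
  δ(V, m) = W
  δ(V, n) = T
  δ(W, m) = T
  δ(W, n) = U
ε, m, mm, mmm, nnn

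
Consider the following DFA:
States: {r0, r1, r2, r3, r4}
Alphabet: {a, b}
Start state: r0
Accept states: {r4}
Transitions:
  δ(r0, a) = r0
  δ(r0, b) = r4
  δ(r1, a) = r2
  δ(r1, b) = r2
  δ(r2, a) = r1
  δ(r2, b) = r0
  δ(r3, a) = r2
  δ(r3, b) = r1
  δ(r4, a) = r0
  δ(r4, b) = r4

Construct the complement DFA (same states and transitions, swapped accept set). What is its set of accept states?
Complement accept states = All states \ Original accept states
= {r0, r1, r2, r3, r4} \ {r4}
{r0, r1, r2, r3}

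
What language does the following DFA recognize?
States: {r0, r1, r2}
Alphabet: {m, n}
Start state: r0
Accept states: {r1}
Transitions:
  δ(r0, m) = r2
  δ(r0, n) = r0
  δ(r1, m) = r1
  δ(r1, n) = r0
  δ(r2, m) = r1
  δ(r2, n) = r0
Testing a few strings:
  'nnm' → reject
  'mnnn' → reject
  'mnn' → reject
  'n' → reject
State roles: r0=last symbol not m; r1=two trailing m's; r2=one trailing m
All strings over {m,n} ending with mm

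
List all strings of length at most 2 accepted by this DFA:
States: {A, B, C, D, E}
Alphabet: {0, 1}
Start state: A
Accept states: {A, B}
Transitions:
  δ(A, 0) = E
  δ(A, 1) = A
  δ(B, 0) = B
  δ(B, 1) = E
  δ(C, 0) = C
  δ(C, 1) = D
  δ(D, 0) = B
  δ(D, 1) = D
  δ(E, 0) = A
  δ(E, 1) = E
ε, 1, 00, 11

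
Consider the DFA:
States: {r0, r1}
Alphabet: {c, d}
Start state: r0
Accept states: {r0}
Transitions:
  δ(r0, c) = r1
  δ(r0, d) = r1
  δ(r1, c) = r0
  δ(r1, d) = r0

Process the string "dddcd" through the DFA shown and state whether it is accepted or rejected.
Processing string "dddcd":
  r0 --d--> r1
  r1 --d--> r0
  r0 --d--> r1
  r1 --c--> r0
  r0 --d--> r1
Final state: r1
Accept states: {r0}
No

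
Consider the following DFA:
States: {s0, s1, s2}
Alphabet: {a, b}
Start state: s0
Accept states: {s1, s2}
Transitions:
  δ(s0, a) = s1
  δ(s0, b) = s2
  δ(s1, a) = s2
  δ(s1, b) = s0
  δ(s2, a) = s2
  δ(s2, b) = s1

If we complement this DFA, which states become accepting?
Complement accept states = All states \ Original accept states
= {s0, s1, s2} \ {s1, s2}
{s0}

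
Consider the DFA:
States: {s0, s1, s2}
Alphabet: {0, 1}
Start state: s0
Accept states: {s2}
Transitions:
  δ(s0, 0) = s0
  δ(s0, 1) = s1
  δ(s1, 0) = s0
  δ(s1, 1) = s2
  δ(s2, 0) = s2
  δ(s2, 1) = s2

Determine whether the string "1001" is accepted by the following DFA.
Processing string "1001":
  s0 --1--> s1
  s1 --0--> s0
  s0 --0--> s0
  s0 --1--> s1
Final state: s1
Accept states: {s2}
No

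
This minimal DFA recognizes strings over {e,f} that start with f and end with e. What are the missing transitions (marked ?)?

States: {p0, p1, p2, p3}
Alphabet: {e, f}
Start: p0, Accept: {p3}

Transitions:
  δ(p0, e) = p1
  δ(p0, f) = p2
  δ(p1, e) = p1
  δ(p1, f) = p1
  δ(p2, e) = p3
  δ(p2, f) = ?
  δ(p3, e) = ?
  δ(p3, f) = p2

From the language and accept set, identify what each state tracks — p0: no input read; p1: started with e (dead); p2: started with f, last symbol f; p3: started with f, last symbol e.
Each missing δ(q, a) is the state matching the new tracked value after reading a.
δ(p2, f) = p2; δ(p3, e) = p3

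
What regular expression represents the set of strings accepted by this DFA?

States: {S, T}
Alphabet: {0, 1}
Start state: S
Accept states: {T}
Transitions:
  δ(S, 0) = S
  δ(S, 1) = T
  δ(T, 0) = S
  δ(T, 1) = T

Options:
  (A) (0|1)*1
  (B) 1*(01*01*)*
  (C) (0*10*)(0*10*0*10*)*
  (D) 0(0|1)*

Check each option against the DFA on short strings; one disagreement eliminates an option:
  (A) (0|1)*1: agrees with the DFA on every string of length ≤ 6
  (B) 1*(01*01*)*: on ε the DFA stays in S and rejects (S ∉ Accept), but the regex matches it → eliminate
  (C) (0*10*)(0*10*0*10*)*: on '10' the DFA goes S → T → S and rejects (S ∉ Accept), but the regex matches it → eliminate
  (D) 0(0|1)*: on '0' the DFA goes S → S and rejects (S ∉ Accept), but the regex matches it → eliminate
Only (A) is consistent with the DFA.
(A) (0|1)*1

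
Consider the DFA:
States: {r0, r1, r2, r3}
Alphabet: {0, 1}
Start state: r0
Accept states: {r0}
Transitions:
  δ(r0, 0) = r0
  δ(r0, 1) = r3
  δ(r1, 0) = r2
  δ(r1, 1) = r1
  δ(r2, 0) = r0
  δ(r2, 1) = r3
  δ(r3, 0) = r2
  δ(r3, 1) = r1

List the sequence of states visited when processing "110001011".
read '1': r0 → r3
  read '1': r3 → r1
  read '0': r1 → r2
  read '0': r2 → r0
  read '0': r0 → r0
  read '1': r0 → r3
  read '0': r3 → r2
  read '1': r2 → r3
  read '1': r3 → r1
r0 -> r3 -> r1 -> r2 -> r0 -> r0 -> r3 -> r2 -> r3 -> r1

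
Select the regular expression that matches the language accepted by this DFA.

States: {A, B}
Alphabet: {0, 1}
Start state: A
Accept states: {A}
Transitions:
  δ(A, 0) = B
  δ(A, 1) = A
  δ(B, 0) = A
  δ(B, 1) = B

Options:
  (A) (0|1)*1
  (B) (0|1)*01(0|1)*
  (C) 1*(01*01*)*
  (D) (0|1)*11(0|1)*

Check each option against the DFA on short strings; one disagreement eliminates an option:
  (A) (0|1)*1: on ε the DFA stays in A and accepts (A ∈ Accept), but the regex does not match it → eliminate
  (B) (0|1)*01(0|1)*: on ε the DFA stays in A and accepts (A ∈ Accept), but the regex does not match it → eliminate
  (C) 1*(01*01*)*: agrees with the DFA on every string of length ≤ 6
  (D) (0|1)*11(0|1)*: on ε the DFA stays in A and accepts (A ∈ Accept), but the regex does not match it → eliminate
Only (C) is consistent with the DFA.
(C) 1*(01*01*)*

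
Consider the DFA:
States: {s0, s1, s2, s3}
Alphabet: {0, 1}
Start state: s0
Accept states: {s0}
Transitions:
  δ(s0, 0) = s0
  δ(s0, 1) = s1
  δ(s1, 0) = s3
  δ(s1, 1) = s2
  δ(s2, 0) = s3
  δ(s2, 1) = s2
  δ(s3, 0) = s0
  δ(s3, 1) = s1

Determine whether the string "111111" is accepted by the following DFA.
Processing string "111111":
  s0 --1--> s1
  s1 --1--> s2
  s2 --1--> s2
  s2 --1--> s2
  s2 --1--> s2
  s2 --1--> s2
Final state: s2
Accept states: {s0}
No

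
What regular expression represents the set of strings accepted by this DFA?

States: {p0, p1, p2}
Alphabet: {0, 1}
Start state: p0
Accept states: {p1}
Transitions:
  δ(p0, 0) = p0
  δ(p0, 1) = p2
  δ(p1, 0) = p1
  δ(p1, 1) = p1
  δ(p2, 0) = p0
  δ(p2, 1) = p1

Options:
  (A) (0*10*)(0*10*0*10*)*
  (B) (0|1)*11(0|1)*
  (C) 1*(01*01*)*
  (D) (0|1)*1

Check each option against the DFA on short strings; one disagreement eliminates an option:
  (A) (0*10*)(0*10*0*10*)*: on '1' the DFA goes p0 → p2 and rejects (p2 ∉ Accept), but the regex matches it → eliminate
  (B) (0|1)*11(0|1)*: agrees with the DFA on every string of length ≤ 6
  (C) 1*(01*01*)*: on ε the DFA stays in p0 and rejects (p0 ∉ Accept), but the regex matches it → eliminate
  (D) (0|1)*1: on '1' the DFA goes p0 → p2 and rejects (p2 ∉ Accept), but the regex matches it → eliminate
Only (B) is consistent with the DFA.
(B) (0|1)*11(0|1)*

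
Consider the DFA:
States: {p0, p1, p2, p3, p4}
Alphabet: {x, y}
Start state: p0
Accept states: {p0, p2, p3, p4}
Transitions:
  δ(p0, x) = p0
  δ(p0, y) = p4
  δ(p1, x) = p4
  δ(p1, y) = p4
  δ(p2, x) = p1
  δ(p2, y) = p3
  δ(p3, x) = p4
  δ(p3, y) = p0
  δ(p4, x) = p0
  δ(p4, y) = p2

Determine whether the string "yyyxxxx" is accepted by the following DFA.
Processing string "yyyxxxx":
  p0 --y--> p4
  p4 --y--> p2
  p2 --y--> p3
  p3 --x--> p4
  p4 --x--> p0
  p0 --x--> p0
  p0 --x--> p0
Final state: p0
Accept states: {p0, p2, p3, p4}
Yes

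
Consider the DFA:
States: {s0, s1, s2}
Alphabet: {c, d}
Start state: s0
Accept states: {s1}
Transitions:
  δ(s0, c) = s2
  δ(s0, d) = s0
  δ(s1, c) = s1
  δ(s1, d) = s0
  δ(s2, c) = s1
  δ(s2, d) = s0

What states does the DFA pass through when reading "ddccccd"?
read 'd': s0 → s0
  read 'd': s0 → s0
  read 'c': s0 → s2
  read 'c': s2 → s1
  read 'c': s1 → s1
  read 'c': s1 → s1
  read 'd': s1 → s0
s0 -> s0 -> s0 -> s2 -> s1 -> s1 -> s1 -> s0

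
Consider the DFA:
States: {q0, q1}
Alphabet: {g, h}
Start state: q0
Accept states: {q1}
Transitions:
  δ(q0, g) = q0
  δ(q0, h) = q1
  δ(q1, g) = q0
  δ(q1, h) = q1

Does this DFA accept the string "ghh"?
Processing string "ghh":
  q0 --g--> q0
  q0 --h--> q1
  q1 --h--> q1
Final state: q1
Accept states: {q1}
Yes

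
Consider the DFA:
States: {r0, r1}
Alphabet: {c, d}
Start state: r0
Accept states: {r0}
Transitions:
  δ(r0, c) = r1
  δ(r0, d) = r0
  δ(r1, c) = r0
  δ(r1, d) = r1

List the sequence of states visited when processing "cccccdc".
read 'c': r0 → r1
  read 'c': r1 → r0
  read 'c': r0 → r1
  read 'c': r1 → r0
  read 'c': r0 → r1
  read 'd': r1 → r1
  read 'c': r1 → r0
r0 -> r1 -> r0 -> r1 -> r0 -> r1 -> r1 -> r0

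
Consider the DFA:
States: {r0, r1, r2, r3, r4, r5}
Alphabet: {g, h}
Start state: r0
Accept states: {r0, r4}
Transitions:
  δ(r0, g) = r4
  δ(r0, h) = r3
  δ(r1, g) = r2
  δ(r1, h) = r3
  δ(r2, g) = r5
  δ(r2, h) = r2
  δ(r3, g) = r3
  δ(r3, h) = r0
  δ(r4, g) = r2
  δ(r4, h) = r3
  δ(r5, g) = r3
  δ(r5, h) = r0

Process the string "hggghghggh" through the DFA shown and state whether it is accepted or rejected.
Processing string "hggghghggh":
  r0 --h--> r3
  r3 --g--> r3
  r3 --g--> r3
  r3 --g--> r3
  r3 --h--> r0
  r0 --g--> r4
  r4 --h--> r3
  r3 --g--> r3
  r3 --g--> r3
  r3 --h--> r0
Final state: r0
Accept states: {r0, r4}
Yes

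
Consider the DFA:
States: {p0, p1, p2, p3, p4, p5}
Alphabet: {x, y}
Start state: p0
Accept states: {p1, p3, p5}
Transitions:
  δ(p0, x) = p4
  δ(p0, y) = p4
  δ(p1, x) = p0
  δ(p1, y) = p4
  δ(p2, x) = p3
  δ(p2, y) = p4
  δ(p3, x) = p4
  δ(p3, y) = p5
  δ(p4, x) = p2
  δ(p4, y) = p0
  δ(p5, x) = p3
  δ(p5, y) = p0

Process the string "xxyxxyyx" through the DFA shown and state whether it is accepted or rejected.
Processing string "xxyxxyyx":
  p0 --x--> p4
  p4 --x--> p2
  p2 --y--> p4
  p4 --x--> p2
  p2 --x--> p3
  p3 --y--> p5
  p5 --y--> p0
  p0 --x--> p4
Final state: p4
Accept states: {p1, p3, p5}
No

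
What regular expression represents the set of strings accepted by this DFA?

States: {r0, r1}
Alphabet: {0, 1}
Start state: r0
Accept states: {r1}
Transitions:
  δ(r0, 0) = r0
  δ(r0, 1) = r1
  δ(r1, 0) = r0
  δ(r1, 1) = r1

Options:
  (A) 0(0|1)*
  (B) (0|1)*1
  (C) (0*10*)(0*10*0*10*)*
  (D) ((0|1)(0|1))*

Check each option against the DFA on short strings; one disagreement eliminates an option:
  (A) 0(0|1)*: on '0' the DFA goes r0 → r0 and rejects (r0 ∉ Accept), but the regex matches it → eliminate
  (B) (0|1)*1: agrees with the DFA on every string of length ≤ 6
  (C) (0*10*)(0*10*0*10*)*: on '10' the DFA goes r0 → r1 → r0 and rejects (r0 ∉ Accept), but the regex matches it → eliminate
  (D) ((0|1)(0|1))*: on ε the DFA stays in r0 and rejects (r0 ∉ Accept), but the regex matches it → eliminate
Only (B) is consistent with the DFA.
(B) (0|1)*1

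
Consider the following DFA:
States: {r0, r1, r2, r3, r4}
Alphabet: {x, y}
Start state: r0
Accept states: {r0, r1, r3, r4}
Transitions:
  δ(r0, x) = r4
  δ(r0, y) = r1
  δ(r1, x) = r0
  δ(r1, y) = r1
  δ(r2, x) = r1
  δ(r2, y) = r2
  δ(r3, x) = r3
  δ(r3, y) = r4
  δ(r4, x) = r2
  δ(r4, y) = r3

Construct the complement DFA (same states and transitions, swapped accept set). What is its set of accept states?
Complement accept states = All states \ Original accept states
= {r0, r1, r2, r3, r4} \ {r0, r1, r3, r4}
{r2}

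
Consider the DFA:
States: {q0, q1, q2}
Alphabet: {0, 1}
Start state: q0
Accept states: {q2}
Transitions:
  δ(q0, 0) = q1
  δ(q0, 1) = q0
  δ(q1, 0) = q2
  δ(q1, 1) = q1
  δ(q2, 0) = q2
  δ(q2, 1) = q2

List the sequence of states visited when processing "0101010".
read '0': q0 → q1
  read '1': q1 → q1
  read '0': q1 → q2
  read '1': q2 → q2
  read '0': q2 → q2
  read '1': q2 → q2
  read '0': q2 → q2
q0 -> q1 -> q1 -> q2 -> q2 -> q2 -> q2 -> q2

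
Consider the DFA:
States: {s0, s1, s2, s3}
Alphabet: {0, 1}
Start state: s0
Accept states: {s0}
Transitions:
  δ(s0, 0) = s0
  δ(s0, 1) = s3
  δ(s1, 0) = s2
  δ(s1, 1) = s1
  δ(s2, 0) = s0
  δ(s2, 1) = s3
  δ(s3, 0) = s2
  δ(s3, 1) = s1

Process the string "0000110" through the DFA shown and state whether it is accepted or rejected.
Processing string "0000110":
  s0 --0--> s0
  s0 --0--> s0
  s0 --0--> s0
  s0 --0--> s0
  s0 --1--> s3
  s3 --1--> s1
  s1 --0--> s2
Final state: s2
Accept states: {s0}
No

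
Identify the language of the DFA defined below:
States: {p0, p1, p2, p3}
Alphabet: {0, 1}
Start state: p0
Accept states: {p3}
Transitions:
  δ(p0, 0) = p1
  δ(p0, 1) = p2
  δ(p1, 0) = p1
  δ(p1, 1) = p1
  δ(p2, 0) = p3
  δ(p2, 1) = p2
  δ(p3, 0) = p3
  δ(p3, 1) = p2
Testing a few strings:
  '1' → reject
  '00' → reject
  '1101' → reject
  '000' → reject
State roles: p0=no input read; p1=started with 0 (dead); p2=started with 1, last symbol 1; p3=started with 1, last symbol 0
All binary strings that start with 1 and end with 0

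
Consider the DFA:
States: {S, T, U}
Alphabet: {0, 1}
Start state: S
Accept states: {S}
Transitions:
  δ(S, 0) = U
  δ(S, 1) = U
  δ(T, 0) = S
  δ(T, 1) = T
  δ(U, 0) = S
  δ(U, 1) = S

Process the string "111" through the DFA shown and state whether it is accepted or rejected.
Processing string "111":
  S --1--> U
  U --1--> S
  S --1--> U
Final state: U
Accept states: {S}
No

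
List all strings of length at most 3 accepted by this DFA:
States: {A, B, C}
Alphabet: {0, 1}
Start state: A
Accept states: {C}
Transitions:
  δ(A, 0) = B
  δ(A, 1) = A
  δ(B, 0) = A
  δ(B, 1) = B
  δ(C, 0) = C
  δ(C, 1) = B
None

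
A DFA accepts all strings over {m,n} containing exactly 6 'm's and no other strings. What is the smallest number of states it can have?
By Myhill–Nerode, count the distinguishable equivalence classes: 8 classes — having seen 0, 1, …, 6, or >6 copies of 'm'; the count-6 class is the only accepting one and >6 is dead.
8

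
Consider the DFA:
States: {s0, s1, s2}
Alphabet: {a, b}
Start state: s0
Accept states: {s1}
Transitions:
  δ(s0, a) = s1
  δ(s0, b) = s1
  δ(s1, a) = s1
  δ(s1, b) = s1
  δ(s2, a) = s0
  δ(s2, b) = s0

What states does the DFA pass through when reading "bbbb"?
read 'b': s0 → s1
  read 'b': s1 → s1
  read 'b': s1 → s1
  read 'b': s1 → s1
s0 -> s1 -> s1 -> s1 -> s1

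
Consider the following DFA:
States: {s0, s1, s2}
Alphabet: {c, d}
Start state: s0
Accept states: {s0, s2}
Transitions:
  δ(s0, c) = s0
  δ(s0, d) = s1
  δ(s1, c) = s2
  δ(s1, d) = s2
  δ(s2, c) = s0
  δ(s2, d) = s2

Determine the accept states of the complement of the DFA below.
Complement accept states = All states \ Original accept states
= {s0, s1, s2} \ {s0, s2}
{s1}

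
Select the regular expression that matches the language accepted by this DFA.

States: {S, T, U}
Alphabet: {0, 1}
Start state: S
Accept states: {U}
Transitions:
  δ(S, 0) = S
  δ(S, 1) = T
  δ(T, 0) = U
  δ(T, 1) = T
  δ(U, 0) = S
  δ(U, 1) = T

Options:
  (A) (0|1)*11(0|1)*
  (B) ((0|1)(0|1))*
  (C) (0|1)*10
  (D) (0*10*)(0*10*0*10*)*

Check each option against the DFA on short strings; one disagreement eliminates an option:
  (A) (0|1)*11(0|1)*: on '10' the DFA goes S → T → U and accepts (U ∈ Accept), but the regex does not match it → eliminate
  (B) ((0|1)(0|1))*: on ε the DFA stays in S and rejects (S ∉ Accept), but the regex matches it → eliminate
  (C) (0|1)*10: agrees with the DFA on every string of length ≤ 6
  (D) (0*10*)(0*10*0*10*)*: on '1' the DFA goes S → T and rejects (T ∉ Accept), but the regex matches it → eliminate
Only (C) is consistent with the DFA.
(C) (0|1)*10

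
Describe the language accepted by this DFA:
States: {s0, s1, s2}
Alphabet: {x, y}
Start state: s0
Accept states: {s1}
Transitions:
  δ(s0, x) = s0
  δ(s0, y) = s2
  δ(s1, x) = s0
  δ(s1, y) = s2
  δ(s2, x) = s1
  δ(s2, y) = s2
Testing a few strings:
  'yxx' → reject
  'xx' → reject
  'yy' → reject
  'yx' → accept
State roles: s0=no suffix match; s1=suffix is yx; s2=one trailing y
All strings over {x,y} ending with yx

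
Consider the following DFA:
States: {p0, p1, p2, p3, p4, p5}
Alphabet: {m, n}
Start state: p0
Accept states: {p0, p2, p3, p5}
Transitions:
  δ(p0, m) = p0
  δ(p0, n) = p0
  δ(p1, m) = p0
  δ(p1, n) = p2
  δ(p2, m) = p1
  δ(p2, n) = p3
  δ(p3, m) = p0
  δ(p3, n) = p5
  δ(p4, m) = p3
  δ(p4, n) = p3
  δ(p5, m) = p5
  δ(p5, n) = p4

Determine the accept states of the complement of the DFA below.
Complement accept states = All states \ Original accept states
= {p0, p1, p2, p3, p4, p5} \ {p0, p2, p3, p5}
{p1, p4}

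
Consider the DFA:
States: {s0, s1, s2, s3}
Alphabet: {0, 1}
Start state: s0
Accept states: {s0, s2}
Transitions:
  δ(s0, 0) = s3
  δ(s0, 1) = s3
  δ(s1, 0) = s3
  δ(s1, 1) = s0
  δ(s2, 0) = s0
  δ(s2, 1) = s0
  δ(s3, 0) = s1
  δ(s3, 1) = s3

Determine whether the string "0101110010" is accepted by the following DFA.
Processing string "0101110010":
  s0 --0--> s3
  s3 --1--> s3
  s3 --0--> s1
  s1 --1--> s0
  s0 --1--> s3
  s3 --1--> s3
  s3 --0--> s1
  s1 --0--> s3
  s3 --1--> s3
  s3 --0--> s1
Final state: s1
Accept states: {s0, s2}
No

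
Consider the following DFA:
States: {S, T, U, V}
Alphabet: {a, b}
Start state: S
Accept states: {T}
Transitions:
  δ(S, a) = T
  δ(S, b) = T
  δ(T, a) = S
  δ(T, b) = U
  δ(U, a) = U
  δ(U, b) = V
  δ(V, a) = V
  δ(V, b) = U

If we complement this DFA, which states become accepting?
Complement accept states = All states \ Original accept states
= {S, T, U, V} \ {T}
{S, U, V}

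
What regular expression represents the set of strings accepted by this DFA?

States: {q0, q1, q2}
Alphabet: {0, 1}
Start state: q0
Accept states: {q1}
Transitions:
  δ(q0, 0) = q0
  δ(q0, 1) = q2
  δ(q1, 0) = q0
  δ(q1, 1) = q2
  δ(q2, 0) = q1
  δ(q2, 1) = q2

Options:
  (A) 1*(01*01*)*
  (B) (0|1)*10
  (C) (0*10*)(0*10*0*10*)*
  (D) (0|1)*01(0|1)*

Check each option against the DFA on short strings; one disagreement eliminates an option:
  (A) 1*(01*01*)*: on ε the DFA stays in q0 and rejects (q0 ∉ Accept), but the regex matches it → eliminate
  (B) (0|1)*10: agrees with the DFA on every string of length ≤ 6
  (C) (0*10*)(0*10*0*10*)*: on '1' the DFA goes q0 → q2 and rejects (q2 ∉ Accept), but the regex matches it → eliminate
  (D) (0|1)*01(0|1)*: on '01' the DFA goes q0 → q0 → q2 and rejects (q2 ∉ Accept), but the regex matches it → eliminate
Only (B) is consistent with the DFA.
(B) (0|1)*10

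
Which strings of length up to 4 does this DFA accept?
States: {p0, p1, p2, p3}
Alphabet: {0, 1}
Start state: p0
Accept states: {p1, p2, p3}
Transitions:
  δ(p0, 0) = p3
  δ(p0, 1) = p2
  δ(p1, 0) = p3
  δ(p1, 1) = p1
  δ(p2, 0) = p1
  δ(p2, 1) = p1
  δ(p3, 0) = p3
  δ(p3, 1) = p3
0, 1, 00, 01, 10, 11, 000, 001, 010, 011, 100, 101, 110, 111, 0000, 0001, 0010, 0011, 0100, 0101, 0110, 0111, 1000, 1001, 1010, 1011, 1100, 1101, 1110, 1111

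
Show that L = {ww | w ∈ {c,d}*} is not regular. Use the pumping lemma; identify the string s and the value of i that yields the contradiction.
Assume L is regular with pumping length p. Idea: pumping the leading c-block breaks the equality of the two halves.
Choose s = c^p d c^p d ∈ L (with w = c^p d). |s| = 2p+2 ≥ p. By the pumping lemma, s = xyz with |xy| ≤ p, |y| > 0, so y = c^k with k ≥ 1, in the first c-block. Then xy²z = c^(p+k) d c^p d, of length 2p+2+k. If k is odd this length is odd, so it cannot be of the form ww. If k is even, each half has length p+1+k/2 ≤ p+k, so the first half lies entirely inside the leading c-block and contains no d, while the second half ends in d; the halves differ. Either way xy²z ∉ L.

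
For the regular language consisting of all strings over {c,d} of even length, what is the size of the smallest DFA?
By Myhill–Nerode, count the distinguishable equivalence classes: two classes — parity of the length.
2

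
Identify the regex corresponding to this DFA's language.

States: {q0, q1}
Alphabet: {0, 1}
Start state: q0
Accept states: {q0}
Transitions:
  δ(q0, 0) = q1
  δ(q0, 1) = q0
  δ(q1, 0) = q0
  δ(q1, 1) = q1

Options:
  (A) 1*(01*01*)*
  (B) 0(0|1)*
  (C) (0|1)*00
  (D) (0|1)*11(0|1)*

Check each option against the DFA on short strings; one disagreement eliminates an option:
  (A) 1*(01*01*)*: agrees with the DFA on every string of length ≤ 6
  (B) 0(0|1)*: on ε the DFA stays in q0 and accepts (q0 ∈ Accept), but the regex does not match it → eliminate
  (C) (0|1)*00: on ε the DFA stays in q0 and accepts (q0 ∈ Accept), but the regex does not match it → eliminate
  (D) (0|1)*11(0|1)*: on ε the DFA stays in q0 and accepts (q0 ∈ Accept), but the regex does not match it → eliminate
Only (A) is consistent with the DFA.
(A) 1*(01*01*)*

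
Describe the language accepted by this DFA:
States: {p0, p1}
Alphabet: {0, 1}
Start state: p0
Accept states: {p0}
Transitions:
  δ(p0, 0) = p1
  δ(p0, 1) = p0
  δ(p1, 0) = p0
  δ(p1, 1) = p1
Testing a few strings:
  '00' → accept
  '11' → accept
  '000' → reject
  '1' → accept
State roles: p0=even number of 0's so far; p1=odd number of 0's so far
All binary strings with an even number of 0's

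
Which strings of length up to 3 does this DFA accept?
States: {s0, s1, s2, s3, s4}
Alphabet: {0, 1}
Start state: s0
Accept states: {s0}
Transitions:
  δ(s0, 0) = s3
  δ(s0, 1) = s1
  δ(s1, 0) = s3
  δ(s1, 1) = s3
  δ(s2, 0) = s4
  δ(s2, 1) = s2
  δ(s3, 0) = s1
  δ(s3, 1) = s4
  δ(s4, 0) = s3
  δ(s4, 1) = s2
ε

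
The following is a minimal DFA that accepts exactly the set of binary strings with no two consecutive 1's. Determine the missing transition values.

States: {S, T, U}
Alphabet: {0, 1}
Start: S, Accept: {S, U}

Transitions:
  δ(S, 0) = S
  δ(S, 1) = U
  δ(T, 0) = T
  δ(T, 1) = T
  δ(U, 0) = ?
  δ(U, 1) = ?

From the language and accept set, identify what each state tracks — S: last symbol not 1 (ok); T: saw 11 (dead); U: last symbol 1 (ok).
Each missing δ(q, a) is the state matching the new tracked value after reading a.
δ(U, 0) = S; δ(U, 1) = T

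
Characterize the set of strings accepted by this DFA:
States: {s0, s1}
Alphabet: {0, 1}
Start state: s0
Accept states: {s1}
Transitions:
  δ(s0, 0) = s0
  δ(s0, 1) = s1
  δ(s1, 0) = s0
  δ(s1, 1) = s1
Testing a few strings:
  '0' → reject
  '00' → reject
  '011' → accept
  '100' → reject
State roles: s0=last symbol not 1; s1=last symbol is 1
All binary strings ending with 1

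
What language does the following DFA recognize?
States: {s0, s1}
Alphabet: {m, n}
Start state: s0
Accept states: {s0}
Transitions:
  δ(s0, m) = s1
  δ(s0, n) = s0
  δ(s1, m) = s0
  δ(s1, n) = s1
Testing a few strings:
  'm' → reject
  'mmm' → reject
  'nnn' → accept
  'mn' → reject
State roles: s0=even number of m's so far; s1=odd number of m's so far
All strings over {m,n} with an even number of m's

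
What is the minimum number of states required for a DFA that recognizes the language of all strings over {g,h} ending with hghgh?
By Myhill–Nerode, count the distinguishable equivalence classes: 6 classes — one per longest suffix of the input that is a prefix of 'hghgh' (lengths 0 through 5); only the length-5 class is accepting.
6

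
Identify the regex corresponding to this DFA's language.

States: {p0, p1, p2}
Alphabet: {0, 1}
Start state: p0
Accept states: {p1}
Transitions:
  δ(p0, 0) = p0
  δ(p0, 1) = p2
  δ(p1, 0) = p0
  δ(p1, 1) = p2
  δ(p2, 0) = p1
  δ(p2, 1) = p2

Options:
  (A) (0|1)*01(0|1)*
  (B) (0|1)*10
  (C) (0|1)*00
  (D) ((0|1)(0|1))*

Check each option against the DFA on short strings; one disagreement eliminates an option:
  (A) (0|1)*01(0|1)*: on '01' the DFA goes p0 → p0 → p2 and rejects (p2 ∉ Accept), but the regex matches it → eliminate
  (B) (0|1)*10: agrees with the DFA on every string of length ≤ 6
  (C) (0|1)*00: on '00' the DFA goes p0 → p0 → p0 and rejects (p0 ∉ Accept), but the regex matches it → eliminate
  (D) ((0|1)(0|1))*: on ε the DFA stays in p0 and rejects (p0 ∉ Accept), but the regex matches it → eliminate
Only (B) is consistent with the DFA.
(B) (0|1)*10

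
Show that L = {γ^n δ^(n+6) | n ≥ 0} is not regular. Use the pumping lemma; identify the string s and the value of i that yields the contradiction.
Assume L is regular with pumping length p. Idea: pumping the γ-block breaks the fixed offset of 6.
Choose s = γ^p δ^(p+6) ∈ L. By the pumping lemma, s = xyz with |xy| ≤ p, |y| > 0, so y = γ^k with k ≥ 1. Then xy²z = γ^(p+k) δ^(p+6). For this to be in L we would need p+6 = (p+k)+6, i.e. k = 0, contradicting k ≥ 1. So xy²z ∉ L.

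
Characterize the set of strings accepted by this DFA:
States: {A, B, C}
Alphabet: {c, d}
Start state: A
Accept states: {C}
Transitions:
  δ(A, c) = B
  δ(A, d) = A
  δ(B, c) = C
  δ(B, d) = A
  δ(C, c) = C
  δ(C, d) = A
Testing a few strings:
  'dcc' → accept
  'cdc' → reject
  'ccdd' → reject
  'dcdd' → reject
State roles: A=last symbol not c; B=one trailing c; C=two trailing c's
All strings over {c,d} ending with cc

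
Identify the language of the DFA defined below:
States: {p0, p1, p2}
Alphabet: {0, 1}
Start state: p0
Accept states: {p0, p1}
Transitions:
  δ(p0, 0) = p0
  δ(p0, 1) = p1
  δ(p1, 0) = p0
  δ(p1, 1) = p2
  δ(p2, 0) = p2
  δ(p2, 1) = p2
Testing a few strings:
  '00' → accept
  '1011' → reject
  '1' → accept
  '000' → accept
State roles: p0=last symbol not 1 (ok); p1=last symbol 1 (ok); p2=saw 11 (dead)
All binary strings with no two consecutive 1's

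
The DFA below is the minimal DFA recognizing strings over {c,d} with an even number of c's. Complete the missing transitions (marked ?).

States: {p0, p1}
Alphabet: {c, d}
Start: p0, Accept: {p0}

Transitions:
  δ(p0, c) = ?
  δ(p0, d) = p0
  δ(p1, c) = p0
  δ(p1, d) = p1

From the language and accept set, identify what each state tracks — p0: even number of c's so far; p1: odd number of c's so far.
Each missing δ(q, a) is the state matching the new tracked value after reading a.
δ(p0, c) = p1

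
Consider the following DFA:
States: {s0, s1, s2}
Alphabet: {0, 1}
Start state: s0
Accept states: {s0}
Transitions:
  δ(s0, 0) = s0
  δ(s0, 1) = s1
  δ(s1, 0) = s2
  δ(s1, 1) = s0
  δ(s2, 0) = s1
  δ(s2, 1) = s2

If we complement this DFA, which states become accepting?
Complement accept states = All states \ Original accept states
= {s0, s1, s2} \ {s0}
{s1, s2}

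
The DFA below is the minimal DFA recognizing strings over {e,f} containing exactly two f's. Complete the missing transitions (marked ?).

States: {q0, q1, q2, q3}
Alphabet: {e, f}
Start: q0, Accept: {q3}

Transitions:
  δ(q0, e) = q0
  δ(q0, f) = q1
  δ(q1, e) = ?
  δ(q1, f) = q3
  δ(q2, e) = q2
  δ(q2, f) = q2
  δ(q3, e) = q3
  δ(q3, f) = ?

From the language and accept set, identify what each state tracks — q0: zero f's; q1: one f; q2: ≥ three f's (dead); q3: two f's.
Each missing δ(q, a) is the state matching the new tracked value after reading a.
δ(q1, e) = q1; δ(q3, f) = q2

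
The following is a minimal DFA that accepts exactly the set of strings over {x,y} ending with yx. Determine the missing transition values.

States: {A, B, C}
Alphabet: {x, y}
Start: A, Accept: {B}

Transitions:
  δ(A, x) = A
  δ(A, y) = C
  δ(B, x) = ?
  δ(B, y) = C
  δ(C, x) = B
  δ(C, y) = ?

From the language and accept set, identify what each state tracks — A: no suffix match; B: suffix is yx; C: one trailing y.
Each missing δ(q, a) is the state matching the new tracked value after reading a.
δ(B, x) = A; δ(C, y) = C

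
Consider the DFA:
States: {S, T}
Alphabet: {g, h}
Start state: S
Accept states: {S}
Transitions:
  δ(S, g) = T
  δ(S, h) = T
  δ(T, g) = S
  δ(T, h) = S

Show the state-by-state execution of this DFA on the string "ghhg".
read 'g': S → T
  read 'h': T → S
  read 'h': S → T
  read 'g': T → S
S -> T -> S -> T -> S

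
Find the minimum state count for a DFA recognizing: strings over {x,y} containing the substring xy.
By Myhill–Nerode, count the distinguishable equivalence classes: 3 classes — one per longest suffix of the input that is a prefix of 'xy' (lengths 0 through 1), plus an absorbing 'already seen xy' class.
3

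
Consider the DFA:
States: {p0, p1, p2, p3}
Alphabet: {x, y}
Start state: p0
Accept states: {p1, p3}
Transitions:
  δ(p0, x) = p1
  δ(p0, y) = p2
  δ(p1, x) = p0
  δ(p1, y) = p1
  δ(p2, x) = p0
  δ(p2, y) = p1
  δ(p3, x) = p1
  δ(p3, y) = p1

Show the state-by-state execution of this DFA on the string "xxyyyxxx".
read 'x': p0 → p1
  read 'x': p1 → p0
  read 'y': p0 → p2
  read 'y': p2 → p1
  read 'y': p1 → p1
  read 'x': p1 → p0
  read 'x': p0 → p1
  read 'x': p1 → p0
p0 -> p1 -> p0 -> p2 -> p1 -> p1 -> p0 -> p1 -> p0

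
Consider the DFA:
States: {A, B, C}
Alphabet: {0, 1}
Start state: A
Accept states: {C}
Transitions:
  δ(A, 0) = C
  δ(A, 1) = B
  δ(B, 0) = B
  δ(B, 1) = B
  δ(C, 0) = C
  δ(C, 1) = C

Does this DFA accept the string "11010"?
Processing string "11010":
  A --1--> B
  B --1--> B
  B --0--> B
  B --1--> B
  B --0--> B
Final state: B
Accept states: {C}
No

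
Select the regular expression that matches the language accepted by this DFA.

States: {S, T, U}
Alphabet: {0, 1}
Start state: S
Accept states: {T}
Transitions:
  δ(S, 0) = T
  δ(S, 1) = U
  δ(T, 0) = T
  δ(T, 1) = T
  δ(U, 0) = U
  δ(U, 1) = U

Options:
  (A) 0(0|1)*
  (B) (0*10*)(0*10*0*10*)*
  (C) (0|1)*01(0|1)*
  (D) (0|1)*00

Check each option against the DFA on short strings; one disagreement eliminates an option:
  (A) 0(0|1)*: agrees with the DFA on every string of length ≤ 6
  (B) (0*10*)(0*10*0*10*)*: on '0' the DFA goes S → T and accepts (T ∈ Accept), but the regex does not match it → eliminate
  (C) (0|1)*01(0|1)*: on '0' the DFA goes S → T and accepts (T ∈ Accept), but the regex does not match it → eliminate
  (D) (0|1)*00: on '0' the DFA goes S → T and accepts (T ∈ Accept), but the regex does not match it → eliminate
Only (A) is consistent with the DFA.
(A) 0(0|1)*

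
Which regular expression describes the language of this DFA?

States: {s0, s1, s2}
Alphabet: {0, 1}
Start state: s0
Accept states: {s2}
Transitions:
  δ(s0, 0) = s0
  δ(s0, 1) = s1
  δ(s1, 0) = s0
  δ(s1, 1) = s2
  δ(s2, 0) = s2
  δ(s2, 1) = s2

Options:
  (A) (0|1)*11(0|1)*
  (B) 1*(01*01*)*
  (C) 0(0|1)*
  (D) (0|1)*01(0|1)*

Check each option against the DFA on short strings; one disagreement eliminates an option:
  (A) (0|1)*11(0|1)*: agrees with the DFA on every string of length ≤ 6
  (B) 1*(01*01*)*: on ε the DFA stays in s0 and rejects (s0 ∉ Accept), but the regex matches it → eliminate
  (C) 0(0|1)*: on '0' the DFA goes s0 → s0 and rejects (s0 ∉ Accept), but the regex matches it → eliminate
  (D) (0|1)*01(0|1)*: on '01' the DFA goes s0 → s0 → s1 and rejects (s1 ∉ Accept), but the regex matches it → eliminate
Only (A) is consistent with the DFA.
(A) (0|1)*11(0|1)*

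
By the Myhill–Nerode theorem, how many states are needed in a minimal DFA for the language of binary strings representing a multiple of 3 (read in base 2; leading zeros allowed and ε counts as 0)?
By Myhill–Nerode, count the distinguishable equivalence classes: three classes — residue of the binary value mod 3.
3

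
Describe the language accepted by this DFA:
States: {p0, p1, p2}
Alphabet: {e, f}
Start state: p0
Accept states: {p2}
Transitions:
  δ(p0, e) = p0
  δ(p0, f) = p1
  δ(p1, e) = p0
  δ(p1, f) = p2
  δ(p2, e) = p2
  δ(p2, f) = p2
Testing a few strings:
  'eeef' → reject
  'e' → reject
  'eef' → reject
  'ffe' → accept
State roles: p0=no progress toward ff; p1=one trailing f; p2=substring ff seen
All strings over {e,f} containing the substring ff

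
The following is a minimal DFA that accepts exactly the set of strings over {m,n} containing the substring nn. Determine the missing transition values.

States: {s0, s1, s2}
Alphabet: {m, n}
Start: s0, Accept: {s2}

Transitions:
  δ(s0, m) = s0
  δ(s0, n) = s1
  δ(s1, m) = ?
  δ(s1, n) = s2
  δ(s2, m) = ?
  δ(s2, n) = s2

From the language and accept set, identify what each state tracks — s0: no progress toward nn; s1: one trailing n; s2: substring nn seen.
Each missing δ(q, a) is the state matching the new tracked value after reading a.
δ(s1, m) = s0; δ(s2, m) = s2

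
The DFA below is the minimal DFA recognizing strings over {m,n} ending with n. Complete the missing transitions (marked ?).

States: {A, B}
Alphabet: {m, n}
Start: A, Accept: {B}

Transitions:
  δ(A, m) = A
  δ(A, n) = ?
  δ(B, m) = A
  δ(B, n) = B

From the language and accept set, identify what each state tracks — A: last symbol not n; B: last symbol is n.
Each missing δ(q, a) is the state matching the new tracked value after reading a.
δ(A, n) = B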